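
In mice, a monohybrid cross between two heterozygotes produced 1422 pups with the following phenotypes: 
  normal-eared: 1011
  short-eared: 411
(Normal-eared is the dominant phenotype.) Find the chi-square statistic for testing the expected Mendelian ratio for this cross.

11.553

For a monohybrid cross between heterozygotes with complete dominance, the expected phenotypic ratio is 3:1.
Expected counts for N = 1422 under a 3:1 ratio (total parts = 4):
  normal-eared: 1422 × 3/4 = 1066.5
  short-eared: 1422 × 1/4 = 355.5
χ² = Σ (O − E)² / E
  normal-eared: (1011 − 1066.5)² / 1066.5 = 2.8882
  short-eared: (411 − 355.5)² / 355.5 = 8.6646
χ² = 2.8882 + 8.6646 = 11.5528 ≈ 11.553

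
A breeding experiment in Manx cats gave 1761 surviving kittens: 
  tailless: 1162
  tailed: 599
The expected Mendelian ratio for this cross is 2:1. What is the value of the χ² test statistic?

0.368

Under the 2:1 hypothesis (Σ ratio = 3, N = 1761):
  tailless: 1761 × 2/3 = 1174
  tailed: 1761 × 1/3 = 587
χ² = Σ (O − E)² / E
  tailless: (1162 − 1174)² / 1174 = 0.1227
  tailed: (599 − 587)² / 587 = 0.2453
χ² = 0.1227 + 0.2453 = 0.368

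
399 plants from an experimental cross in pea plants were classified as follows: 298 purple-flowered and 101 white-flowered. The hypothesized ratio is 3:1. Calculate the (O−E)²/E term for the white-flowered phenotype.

0.016

Total ratio parts = 4. Expected numbers out of 399:
  purple-flowered: 399 × 3/4 = 299.25
  white-flowered: 399 × 1/4 = 99.75
Contribution of white-flowered: (101 − 99.75)² / 99.75 = 0.0157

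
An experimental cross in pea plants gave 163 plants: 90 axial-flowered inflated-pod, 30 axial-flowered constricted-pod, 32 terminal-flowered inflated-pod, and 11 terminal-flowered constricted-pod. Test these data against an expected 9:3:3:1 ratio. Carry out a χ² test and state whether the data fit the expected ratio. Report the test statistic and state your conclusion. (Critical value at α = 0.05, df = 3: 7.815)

The 9:3:3:1 ratio has 16 parts, so with N = 163 the expected counts are:
  axial-flowered inflated-pod: 163 × 9/16 = 91.6875
  axial-flowered constricted-pod: 163 × 3/16 = 30.5625
  terminal-flowered inflated-pod: 163 × 3/16 = 30.5625
  terminal-flowered constricted-pod: 163 × 1/16 = 10.1875
χ² = Σ (O − E)² / E
  axial-flowered inflated-pod: (90 − 91.6875)² / 91.6875 = 0.0311
  axial-flowered constricted-pod: (30 − 30.5625)² / 30.5625 = 0.0104
  terminal-flowered inflated-pod: (32 − 30.5625)² / 30.5625 = 0.0676
  terminal-flowered constricted-pod: (11 − 10.1875)² / 10.1875 = 0.0648
χ² = 0.0311 + 0.0104 + 0.0676 + 0.0648 = 0.1739 ≈ 0.174
Degrees of freedom = 4 − 1 = 3; critical value at α = 0.05 is 7.815.
Since 0.174 < 7.815, we fail to reject the null hypothesis — the data are consistent with the 9:3:3:1 ratio.

0.174; consistent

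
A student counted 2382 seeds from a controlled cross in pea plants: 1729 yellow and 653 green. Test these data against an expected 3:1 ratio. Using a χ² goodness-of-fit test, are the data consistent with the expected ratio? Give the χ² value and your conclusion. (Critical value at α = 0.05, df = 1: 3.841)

Expected counts for N = 2382 under a 3:1 ratio (total parts = 4):
  yellow: 2382 × 3/4 = 1786.5
  green: 2382 × 1/4 = 595.5
χ² = Σ (O − E)² / E
  yellow: (1729 − 1786.5)² / 1786.5 = 1.8507
  green: (653 − 595.5)² / 595.5 = 5.5521
χ² = 1.8507 + 5.5521 = 7.4028 ≈ 7.403
Degrees of freedom = 2 − 1 = 1; critical value at α = 0.05 is 3.841.
Since 7.403 > 3.841, we reject the null hypothesis — the data do not fit the 3:1 ratio.

7.403; not consistent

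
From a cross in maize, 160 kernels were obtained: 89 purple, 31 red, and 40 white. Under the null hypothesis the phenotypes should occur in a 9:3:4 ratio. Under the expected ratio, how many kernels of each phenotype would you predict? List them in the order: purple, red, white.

90, 30, 40

The 9:3:4 ratio has 16 parts, so with N = 160 the expected counts are:
  purple: 160 × 9/16 = 90
  red: 160 × 3/16 = 30
  white: 160 × 4/16 = 40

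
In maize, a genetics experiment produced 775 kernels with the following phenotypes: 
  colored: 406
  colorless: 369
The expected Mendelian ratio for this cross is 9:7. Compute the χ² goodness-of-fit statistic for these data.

4.699

Under the 9:7 hypothesis (Σ ratio = 16, N = 775):
  colored: 775 × 9/16 = 435.9375
  colorless: 775 × 7/16 = 339.0625
χ² = Σ (O − E)² / E
  colored: (406 − 435.9375)² / 435.9375 = 2.0559
  colorless: (369 − 339.0625)² / 339.0625 = 2.6433
χ² = 2.0559 + 2.6433 = 4.6992 ≈ 4.699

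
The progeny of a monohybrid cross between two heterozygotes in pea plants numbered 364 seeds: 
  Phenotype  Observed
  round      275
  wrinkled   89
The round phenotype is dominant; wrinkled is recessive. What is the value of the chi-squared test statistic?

0.059

For a monohybrid cross between heterozygotes with complete dominance, the expected phenotypic ratio is 3:1.
Total ratio parts = 4. Expected numbers out of 364:
  round: 364 × 3/4 = 273
  wrinkled: 364 × 1/4 = 91
χ² = Σ (O − E)² / E
  round: (275 − 273)² / 273 = 0.0147
  wrinkled: (89 − 91)² / 91 = 0.0440
χ² = 0.0147 + 0.0440 = 0.0587 ≈ 0.059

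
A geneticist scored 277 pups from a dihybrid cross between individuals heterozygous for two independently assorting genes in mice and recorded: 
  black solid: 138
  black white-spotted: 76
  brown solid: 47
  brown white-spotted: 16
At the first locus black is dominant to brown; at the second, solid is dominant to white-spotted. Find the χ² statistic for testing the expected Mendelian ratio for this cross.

13.753

A dihybrid F₂ with independent assortment and complete dominance at both loci gives a 9:3:3:1 phenotypic ratio.
The 9:3:3:1 ratio has 16 parts, so with N = 277 the expected counts are:
  black solid: 277 × 9/16 = 155.8125
  black white-spotted: 277 × 3/16 = 51.9375
  brown solid: 277 × 3/16 = 51.9375
  brown white-spotted: 277 × 1/16 = 17.3125
χ² = Σ (O − E)² / E
  black solid: (138 − 155.8125)² / 155.8125 = 2.0363
  black white-spotted: (76 − 51.9375)² / 51.9375 = 11.1481
  brown solid: (47 − 51.9375)² / 51.9375 = 0.4694
  brown white-spotted: (16 − 17.3125)² / 17.3125 = 0.0995
χ² = 2.0363 + 11.1481 + 0.4694 + 0.0995 = 13.7533 ≈ 13.753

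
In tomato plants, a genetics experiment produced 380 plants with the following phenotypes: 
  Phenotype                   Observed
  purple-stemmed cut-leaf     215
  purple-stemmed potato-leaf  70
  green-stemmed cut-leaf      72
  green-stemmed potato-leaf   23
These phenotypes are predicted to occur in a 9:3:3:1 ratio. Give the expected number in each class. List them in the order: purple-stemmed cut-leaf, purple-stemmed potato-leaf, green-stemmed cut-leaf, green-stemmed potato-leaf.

213.75, 71.25, 71.25, 23.75

Under the 9:3:3:1 hypothesis (Σ ratio = 16, N = 380):
  purple-stemmed cut-leaf: 380 × 9/16 = 213.75
  purple-stemmed potato-leaf: 380 × 3/16 = 71.25
  green-stemmed cut-leaf: 380 × 3/16 = 71.25
  green-stemmed potato-leaf: 380 × 1/16 = 23.75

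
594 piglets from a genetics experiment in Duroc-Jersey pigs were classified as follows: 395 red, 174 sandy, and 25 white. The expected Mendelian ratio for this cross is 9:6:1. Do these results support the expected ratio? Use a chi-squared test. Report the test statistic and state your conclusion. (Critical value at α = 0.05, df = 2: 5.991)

25.720; not consistent

Under the 9:6:1 hypothesis (Σ ratio = 16, N = 594):
  red: 594 × 9/16 = 334.125
  sandy: 594 × 6/16 = 222.75
  white: 594 × 1/16 = 37.125
χ² = Σ (O − E)² / E
  red: (395 − 334.125)² / 334.125 = 11.0910
  sandy: (174 − 222.75)² / 222.75 = 10.6692
  white: (25 − 37.125)² / 37.125 = 3.9600
χ² = 11.0910 + 10.6692 + 3.9600 = 25.7202 ≈ 25.720
Degrees of freedom = 3 − 1 = 2; critical value at α = 0.05 is 5.991.
Since 25.720 > 5.991, we reject the null hypothesis — the data do not fit the 9:6:1 ratio.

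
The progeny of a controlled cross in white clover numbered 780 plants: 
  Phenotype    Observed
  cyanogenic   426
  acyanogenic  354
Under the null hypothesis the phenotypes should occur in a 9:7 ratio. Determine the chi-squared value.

0.847

Total ratio parts = 16. Expected numbers out of 780:
  cyanogenic: 780 × 9/16 = 438.75
  acyanogenic: 780 × 7/16 = 341.25
χ² = Σ (O − E)² / E
  cyanogenic: (426 − 438.75)² / 438.75 = 0.3705
  acyanogenic: (354 − 341.25)² / 341.25 = 0.4764
χ² = 0.3705 + 0.4764 = 0.8469 ≈ 0.847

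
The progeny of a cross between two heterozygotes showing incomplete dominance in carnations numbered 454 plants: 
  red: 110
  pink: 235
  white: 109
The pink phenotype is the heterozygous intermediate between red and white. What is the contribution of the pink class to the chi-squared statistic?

With incomplete dominance, a heterozygote × heterozygote cross gives a 1:2:1 phenotypic ratio.
The 1:2:1 ratio has 4 parts, so with N = 454 the expected counts are:
  red: 454 × 1/4 = 113.5
  pink: 454 × 2/4 = 227
  white: 454 × 1/4 = 113.5
Contribution of pink: (235 − 227)² / 227 = 0.2819

0.282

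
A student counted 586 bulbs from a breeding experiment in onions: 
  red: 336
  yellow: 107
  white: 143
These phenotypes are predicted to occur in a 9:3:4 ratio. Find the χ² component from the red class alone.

Total ratio parts = 16. Expected numbers out of 586:
  red: 586 × 9/16 = 329.625
  yellow: 586 × 3/16 = 109.875
  white: 586 × 4/16 = 146.5
Contribution of red: (336 − 329.625)² / 329.625 = 0.1233

0.123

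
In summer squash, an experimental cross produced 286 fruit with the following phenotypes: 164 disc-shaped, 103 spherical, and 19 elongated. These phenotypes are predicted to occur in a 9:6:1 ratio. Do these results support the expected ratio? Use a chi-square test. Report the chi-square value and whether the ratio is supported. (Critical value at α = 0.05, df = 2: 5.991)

Under the 9:6:1 hypothesis (Σ ratio = 16, N = 286):
  disc-shaped: 286 × 9/16 = 160.875
  spherical: 286 × 6/16 = 107.25
  elongated: 286 × 1/16 = 17.875
χ² = Σ (O − E)² / E
  disc-shaped: (164 − 160.875)² / 160.875 = 0.0607
  spherical: (103 − 107.25)² / 107.25 = 0.1684
  elongated: (19 − 17.875)² / 17.875 = 0.0708
χ² = 0.0607 + 0.1684 + 0.0708 = 0.2999 ≈ 0.300
Degrees of freedom = 3 − 1 = 2; critical value at α = 0.05 is 5.991.
Since 0.300 < 5.991, we fail to reject the null hypothesis — the data are consistent with the 9:6:1 ratio.

0.300; consistent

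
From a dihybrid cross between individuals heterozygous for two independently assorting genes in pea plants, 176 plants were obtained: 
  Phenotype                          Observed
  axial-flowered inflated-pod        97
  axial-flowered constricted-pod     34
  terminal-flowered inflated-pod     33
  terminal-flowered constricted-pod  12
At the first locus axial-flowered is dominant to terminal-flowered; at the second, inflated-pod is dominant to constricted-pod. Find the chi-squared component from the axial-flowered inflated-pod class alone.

0.040

A dihybrid F₂ with independent assortment and complete dominance at both loci gives a 9:3:3:1 phenotypic ratio.
Under the 9:3:3:1 hypothesis (Σ ratio = 16, N = 176):
  axial-flowered inflated-pod: 176 × 9/16 = 99
  axial-flowered constricted-pod: 176 × 3/16 = 33
  terminal-flowered inflated-pod: 176 × 3/16 = 33
  terminal-flowered constricted-pod: 176 × 1/16 = 11
Contribution of axial-flowered inflated-pod: (97 − 99)² / 99 = 0.0404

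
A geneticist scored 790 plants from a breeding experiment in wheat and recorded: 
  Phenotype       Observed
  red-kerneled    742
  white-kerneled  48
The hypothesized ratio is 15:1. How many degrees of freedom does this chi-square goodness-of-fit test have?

1

A goodness-of-fit test with 2 phenotype classes has df = 2 − 1 = 1.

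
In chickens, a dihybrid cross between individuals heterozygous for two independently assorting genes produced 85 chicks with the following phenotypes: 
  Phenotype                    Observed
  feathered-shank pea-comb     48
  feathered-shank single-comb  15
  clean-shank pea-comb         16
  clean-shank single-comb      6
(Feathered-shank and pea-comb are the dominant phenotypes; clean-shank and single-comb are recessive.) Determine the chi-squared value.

A dihybrid F₂ with independent assortment and complete dominance at both loci gives a 9:3:3:1 phenotypic ratio.
Under the 9:3:3:1 hypothesis (Σ ratio = 16, N = 85):
  feathered-shank pea-comb: 85 × 9/16 = 47.8125
  feathered-shank single-comb: 85 × 3/16 = 15.9375
  clean-shank pea-comb: 85 × 3/16 = 15.9375
  clean-shank single-comb: 85 × 1/16 = 5.3125
χ² = Σ (O − E)² / E
  feathered-shank pea-comb: (48 − 47.8125)² / 47.8125 = 0.0007
  feathered-shank single-comb: (15 − 15.9375)² / 15.9375 = 0.0551
  clean-shank pea-comb: (16 − 15.9375)² / 15.9375 = 0.0002
  clean-shank single-comb: (6 − 5.3125)² / 5.3125 = 0.0890
χ² = 0.0007 + 0.0551 + 0.0002 + 0.0890 = 0.145

0.145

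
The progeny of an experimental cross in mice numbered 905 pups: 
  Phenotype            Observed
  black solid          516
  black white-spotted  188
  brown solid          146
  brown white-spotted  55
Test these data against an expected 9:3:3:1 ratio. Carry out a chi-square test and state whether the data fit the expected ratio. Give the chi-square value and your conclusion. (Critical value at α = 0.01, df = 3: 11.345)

The 9:3:3:1 ratio has 16 parts, so with N = 905 the expected counts are:
  black solid: 905 × 9/16 = 509.0625
  black white-spotted: 905 × 3/16 = 169.6875
  brown solid: 905 × 3/16 = 169.6875
  brown white-spotted: 905 × 1/16 = 56.5625
χ² = Σ (O − E)² / E
  black solid: (516 − 509.0625)² / 509.0625 = 0.0945
  black white-spotted: (188 − 169.6875)² / 169.6875 = 1.9763
  brown solid: (146 − 169.6875)² / 169.6875 = 3.3067
  brown white-spotted: (55 − 56.5625)² / 56.5625 = 0.0432
χ² = 0.0945 + 1.9763 + 3.3067 + 0.0432 = 5.4207 ≈ 5.421
Degrees of freedom = 4 − 1 = 3; critical value at α = 0.01 is 11.345.
Since 5.421 < 11.345, we fail to reject the null hypothesis — the data are consistent with the 9:3:3:1 ratio.

5.421; consistent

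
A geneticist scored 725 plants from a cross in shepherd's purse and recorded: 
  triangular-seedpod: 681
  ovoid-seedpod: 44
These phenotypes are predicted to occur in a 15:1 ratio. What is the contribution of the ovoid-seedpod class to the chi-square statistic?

Total ratio parts = 16. Expected numbers out of 725:
  triangular-seedpod: 725 × 15/16 = 679.6875
  ovoid-seedpod: 725 × 1/16 = 45.3125
Contribution of ovoid-seedpod: (44 − 45.3125)² / 45.3125 = 0.0380

0.038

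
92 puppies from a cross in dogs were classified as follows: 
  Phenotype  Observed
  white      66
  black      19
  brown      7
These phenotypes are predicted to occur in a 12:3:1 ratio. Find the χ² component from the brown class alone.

0.272

Total ratio parts = 16. Expected numbers out of 92:
  white: 92 × 12/16 = 69
  black: 92 × 3/16 = 17.25
  brown: 92 × 1/16 = 5.75
Contribution of brown: (7 − 5.75)² / 5.75 = 0.2717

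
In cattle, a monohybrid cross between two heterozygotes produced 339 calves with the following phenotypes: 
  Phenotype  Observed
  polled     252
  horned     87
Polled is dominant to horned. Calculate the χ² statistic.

0.080

For a monohybrid cross between heterozygotes with complete dominance, the expected phenotypic ratio is 3:1.
Under the 3:1 hypothesis (Σ ratio = 4, N = 339):
  polled: 339 × 3/4 = 254.25
  horned: 339 × 1/4 = 84.75
χ² = Σ (O − E)² / E
  polled: (252 − 254.25)² / 254.25 = 0.0199
  horned: (87 − 84.75)² / 84.75 = 0.0597
χ² = 0.0199 + 0.0597 = 0.0796 ≈ 0.080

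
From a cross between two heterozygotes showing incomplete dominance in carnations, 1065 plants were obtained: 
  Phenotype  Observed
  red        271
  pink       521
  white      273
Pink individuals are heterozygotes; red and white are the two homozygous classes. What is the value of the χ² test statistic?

With incomplete dominance, a heterozygote × heterozygote cross gives a 1:2:1 phenotypic ratio.
Under the 1:2:1 hypothesis (Σ ratio = 4, N = 1065):
  red: 1065 × 1/4 = 266.25
  pink: 1065 × 2/4 = 532.5
  white: 1065 × 1/4 = 266.25
χ² = Σ (O − E)² / E
  red: (271 − 266.25)² / 266.25 = 0.0847
  pink: (521 − 532.5)² / 532.5 = 0.2484
  white: (273 − 266.25)² / 266.25 = 0.1711
χ² = 0.0847 + 0.2484 + 0.1711 = 0.5042 ≈ 0.504

0.504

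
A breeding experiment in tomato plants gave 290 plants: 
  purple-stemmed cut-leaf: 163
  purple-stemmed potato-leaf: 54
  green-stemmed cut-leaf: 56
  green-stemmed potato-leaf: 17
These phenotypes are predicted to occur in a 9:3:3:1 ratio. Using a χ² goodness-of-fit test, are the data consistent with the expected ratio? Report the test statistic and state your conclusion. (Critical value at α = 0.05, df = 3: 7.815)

Expected counts for N = 290 under a 9:3:3:1 ratio (total parts = 16):
  purple-stemmed cut-leaf: 290 × 9/16 = 163.125
  purple-stemmed potato-leaf: 290 × 3/16 = 54.375
  green-stemmed cut-leaf: 290 × 3/16 = 54.375
  green-stemmed potato-leaf: 290 × 1/16 = 18.125
χ² = Σ (O − E)² / E
  purple-stemmed cut-leaf: (163 − 163.125)² / 163.125 = 0.0001
  purple-stemmed potato-leaf: (54 − 54.375)² / 54.375 = 0.0026
  green-stemmed cut-leaf: (56 − 54.375)² / 54.375 = 0.0486
  green-stemmed potato-leaf: (17 − 18.125)² / 18.125 = 0.0698
χ² = 0.0001 + 0.0026 + 0.0486 + 0.0698 = 0.1211 ≈ 0.121
Degrees of freedom = 4 − 1 = 3; critical value at α = 0.05 is 7.815.
Since 0.121 < 7.815, we fail to reject the null hypothesis — the data are consistent with the 9:3:3:1 ratio.

0.121; consistent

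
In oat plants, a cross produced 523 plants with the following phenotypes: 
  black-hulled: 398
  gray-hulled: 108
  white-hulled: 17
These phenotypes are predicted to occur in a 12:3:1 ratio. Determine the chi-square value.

8.620

Expected counts for N = 523 under a 12:3:1 ratio (total parts = 16):
  black-hulled: 523 × 12/16 = 392.25
  gray-hulled: 523 × 3/16 = 98.0625
  white-hulled: 523 × 1/16 = 32.6875
χ² = Σ (O − E)² / E
  black-hulled: (398 − 392.25)² / 392.25 = 0.0843
  gray-hulled: (108 − 98.0625)² / 98.0625 = 1.0071
  white-hulled: (17 − 32.6875)² / 32.6875 = 7.5288
χ² = 0.0843 + 1.0071 + 7.5288 = 8.6202 ≈ 8.620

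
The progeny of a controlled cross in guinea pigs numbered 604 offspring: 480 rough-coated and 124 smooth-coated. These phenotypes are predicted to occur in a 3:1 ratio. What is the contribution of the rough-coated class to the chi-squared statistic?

1.609

Total ratio parts = 4. Expected numbers out of 604:
  rough-coated: 604 × 3/4 = 453
  smooth-coated: 604 × 1/4 = 151
Contribution of rough-coated: (480 − 453)² / 453 = 1.6093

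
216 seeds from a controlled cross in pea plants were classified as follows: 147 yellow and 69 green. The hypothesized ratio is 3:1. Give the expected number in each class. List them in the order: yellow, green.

Total ratio parts = 4. Expected numbers out of 216:
  yellow: 216 × 3/4 = 162
  green: 216 × 1/4 = 54

162, 54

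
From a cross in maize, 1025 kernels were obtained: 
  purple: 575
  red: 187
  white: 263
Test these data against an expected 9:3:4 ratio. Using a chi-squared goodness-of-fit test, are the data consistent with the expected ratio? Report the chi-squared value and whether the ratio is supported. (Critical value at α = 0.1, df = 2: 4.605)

0.322; consistent

Expected counts for N = 1025 under a 9:3:4 ratio (total parts = 16):
  purple: 1025 × 9/16 = 576.5625
  red: 1025 × 3/16 = 192.1875
  white: 1025 × 4/16 = 256.25
χ² = Σ (O − E)² / E
  purple: (575 − 576.5625)² / 576.5625 = 0.0042
  red: (187 − 192.1875)² / 192.1875 = 0.1400
  white: (263 − 256.25)² / 256.25 = 0.1778
χ² = 0.0042 + 0.1400 + 0.1778 = 0.322
Degrees of freedom = 3 − 1 = 2; critical value at α = 0.1 is 4.605.
Since 0.322 < 4.605, we fail to reject the null hypothesis — the data are consistent with the 9:3:4 ratio.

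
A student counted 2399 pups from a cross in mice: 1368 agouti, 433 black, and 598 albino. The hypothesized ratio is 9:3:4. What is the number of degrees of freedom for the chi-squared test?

A goodness-of-fit test with 3 phenotype classes has df = 3 − 1 = 2.

2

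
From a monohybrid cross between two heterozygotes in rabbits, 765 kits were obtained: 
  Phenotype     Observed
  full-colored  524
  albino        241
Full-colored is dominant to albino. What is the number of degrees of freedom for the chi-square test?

For a monohybrid cross between heterozygotes with complete dominance, the expected phenotypic ratio is 3:1.
A goodness-of-fit test with 2 phenotype classes has df = 2 − 1 = 1.

1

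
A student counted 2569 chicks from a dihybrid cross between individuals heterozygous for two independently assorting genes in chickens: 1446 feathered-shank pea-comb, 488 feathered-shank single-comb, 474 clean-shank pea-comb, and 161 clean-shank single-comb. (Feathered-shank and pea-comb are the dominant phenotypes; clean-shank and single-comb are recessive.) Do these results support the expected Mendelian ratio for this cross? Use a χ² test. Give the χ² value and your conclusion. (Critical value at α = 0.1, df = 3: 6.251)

A dihybrid F₂ with independent assortment and complete dominance at both loci gives a 9:3:3:1 phenotypic ratio.
Total ratio parts = 16. Expected numbers out of 2569:
  feathered-shank pea-comb: 2569 × 9/16 = 1445.0625
  feathered-shank single-comb: 2569 × 3/16 = 481.6875
  clean-shank pea-comb: 2569 × 3/16 = 481.6875
  clean-shank single-comb: 2569 × 1/16 = 160.5625
χ² = Σ (O − E)² / E
  feathered-shank pea-comb: (1446 − 1445.0625)² / 1445.0625 = 0.0006
  feathered-shank single-comb: (488 − 481.6875)² / 481.6875 = 0.0827
  clean-shank pea-comb: (474 − 481.6875)² / 481.6875 = 0.1227
  clean-shank single-comb: (161 − 160.5625)² / 160.5625 = 0.0012
χ² = 0.0006 + 0.0827 + 0.1227 + 0.0012 = 0.2072 ≈ 0.207
Degrees of freedom = 4 − 1 = 3; critical value at α = 0.1 is 6.251.
Since 0.207 < 6.251, we fail to reject the null hypothesis — the data are consistent with the 9:3:3:1 ratio.

0.207; consistent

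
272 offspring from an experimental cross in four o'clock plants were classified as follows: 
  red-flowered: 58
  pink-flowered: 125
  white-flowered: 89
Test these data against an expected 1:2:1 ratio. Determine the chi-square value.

8.846

Expected counts for N = 272 under a 1:2:1 ratio (total parts = 4):
  red-flowered: 272 × 1/4 = 68
  pink-flowered: 272 × 2/4 = 136
  white-flowered: 272 × 1/4 = 68
χ² = Σ (O − E)² / E
  red-flowered: (58 − 68)² / 68 = 1.4706
  pink-flowered: (125 − 136)² / 136 = 0.8897
  white-flowered: (89 − 68)² / 68 = 6.4853
χ² = 1.4706 + 0.8897 + 6.4853 = 8.8456 ≈ 8.846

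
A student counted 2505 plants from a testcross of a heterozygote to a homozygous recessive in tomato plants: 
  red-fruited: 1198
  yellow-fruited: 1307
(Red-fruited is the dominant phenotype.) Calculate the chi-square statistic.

4.743

A testcross of a heterozygote (Aa × aa) gives a 1:1 phenotypic ratio.
Total ratio parts = 2. Expected numbers out of 2505:
  red-fruited: 2505 × 1/2 = 1252.5
  yellow-fruited: 2505 × 1/2 = 1252.5
χ² = Σ (O − E)² / E
  red-fruited: (1198 − 1252.5)² / 1252.5 = 2.3715
  yellow-fruited: (1307 − 1252.5)² / 1252.5 = 2.3715
χ² = 2.3715 + 2.3715 = 4.743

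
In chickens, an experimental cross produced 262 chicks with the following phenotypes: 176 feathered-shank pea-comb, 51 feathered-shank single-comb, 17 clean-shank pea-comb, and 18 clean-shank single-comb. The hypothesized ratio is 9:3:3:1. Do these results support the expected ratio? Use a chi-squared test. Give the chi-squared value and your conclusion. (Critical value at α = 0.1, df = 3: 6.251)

26.801; not consistent

The 9:3:3:1 ratio has 16 parts, so with N = 262 the expected counts are:
  feathered-shank pea-comb: 262 × 9/16 = 147.375
  feathered-shank single-comb: 262 × 3/16 = 49.125
  clean-shank pea-comb: 262 × 3/16 = 49.125
  clean-shank single-comb: 262 × 1/16 = 16.375
χ² = Σ (O − E)² / E
  feathered-shank pea-comb: (176 − 147.375)² / 147.375 = 5.5599
  feathered-shank single-comb: (51 − 49.125)² / 49.125 = 0.0716
  clean-shank pea-comb: (17 − 49.125)² / 49.125 = 21.0080
  clean-shank single-comb: (18 − 16.375)² / 16.375 = 0.1613
χ² = 5.5599 + 0.0716 + 21.0080 + 0.1613 = 26.8008 ≈ 26.801
Degrees of freedom = 4 − 1 = 3; critical value at α = 0.1 is 6.251.
Since 26.801 > 6.251, we reject the null hypothesis — the data do not fit the 9:3:3:1 ratio.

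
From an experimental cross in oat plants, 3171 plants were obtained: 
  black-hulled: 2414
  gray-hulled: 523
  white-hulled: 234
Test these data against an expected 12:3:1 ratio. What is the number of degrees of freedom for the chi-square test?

A goodness-of-fit test with 3 phenotype classes has df = 3 − 1 = 2.

2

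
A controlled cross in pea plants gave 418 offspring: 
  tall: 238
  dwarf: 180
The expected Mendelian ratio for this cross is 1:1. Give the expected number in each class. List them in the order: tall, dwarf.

Expected counts for N = 418 under a 1:1 ratio (total parts = 2):
  tall: 418 × 1/2 = 209
  dwarf: 418 × 1/2 = 209

209, 209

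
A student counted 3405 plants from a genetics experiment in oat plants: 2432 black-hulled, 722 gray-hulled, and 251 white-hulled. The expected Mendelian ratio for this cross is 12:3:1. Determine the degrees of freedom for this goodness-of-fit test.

A goodness-of-fit test with 3 phenotype classes has df = 3 − 1 = 2.

2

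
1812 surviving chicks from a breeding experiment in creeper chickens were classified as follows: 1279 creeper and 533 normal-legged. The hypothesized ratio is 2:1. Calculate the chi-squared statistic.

Expected counts for N = 1812 under a 2:1 ratio (total parts = 3):
  creeper: 1812 × 2/3 = 1208
  normal-legged: 1812 × 1/3 = 604
χ² = Σ (O − E)² / E
  creeper: (1279 − 1208)² / 1208 = 4.1730
  normal-legged: (533 − 604)² / 604 = 8.3460
χ² = 4.1730 + 8.3460 = 12.519

12.519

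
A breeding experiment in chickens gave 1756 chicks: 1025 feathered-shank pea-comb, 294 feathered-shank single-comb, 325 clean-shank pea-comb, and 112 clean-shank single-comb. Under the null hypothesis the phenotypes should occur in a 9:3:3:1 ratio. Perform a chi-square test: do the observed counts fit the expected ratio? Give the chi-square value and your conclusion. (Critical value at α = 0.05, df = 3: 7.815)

5.280; consistent

Under the 9:3:3:1 hypothesis (Σ ratio = 16, N = 1756):
  feathered-shank pea-comb: 1756 × 9/16 = 987.75
  feathered-shank single-comb: 1756 × 3/16 = 329.25
  clean-shank pea-comb: 1756 × 3/16 = 329.25
  clean-shank single-comb: 1756 × 1/16 = 109.75
χ² = Σ (O − E)² / E
  feathered-shank pea-comb: (1025 − 987.75)² / 987.75 = 1.4048
  feathered-shank single-comb: (294 − 329.25)² / 329.25 = 3.7739
  clean-shank pea-comb: (325 − 329.25)² / 329.25 = 0.0549
  clean-shank single-comb: (112 − 109.75)² / 109.75 = 0.0461
χ² = 1.4048 + 3.7739 + 0.0549 + 0.0461 = 5.2797 ≈ 5.280
Degrees of freedom = 4 − 1 = 3; critical value at α = 0.05 is 7.815.
Since 5.280 < 7.815, we fail to reject the null hypothesis — the data are consistent with the 9:3:3:1 ratio.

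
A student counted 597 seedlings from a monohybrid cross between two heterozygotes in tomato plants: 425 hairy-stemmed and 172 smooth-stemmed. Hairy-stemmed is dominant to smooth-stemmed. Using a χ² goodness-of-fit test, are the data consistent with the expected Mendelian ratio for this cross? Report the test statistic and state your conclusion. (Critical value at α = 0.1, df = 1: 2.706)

For a monohybrid cross between heterozygotes with complete dominance, the expected phenotypic ratio is 3:1.
Total ratio parts = 4. Expected numbers out of 597:
  hairy-stemmed: 597 × 3/4 = 447.75
  smooth-stemmed: 597 × 1/4 = 149.25
χ² = Σ (O − E)² / E
  hairy-stemmed: (425 − 447.75)² / 447.75 = 1.1559
  smooth-stemmed: (172 − 149.25)² / 149.25 = 3.4678
χ² = 1.1559 + 3.4678 = 4.6237 ≈ 4.624
Degrees of freedom = 2 − 1 = 1; critical value at α = 0.1 is 2.706.
Since 4.624 > 2.706, we reject the null hypothesis — the data do not fit the 3:1 ratio.

4.624; not consistent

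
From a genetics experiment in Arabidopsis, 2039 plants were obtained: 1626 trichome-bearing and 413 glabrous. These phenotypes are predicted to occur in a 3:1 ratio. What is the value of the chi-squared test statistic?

Under the 3:1 hypothesis (Σ ratio = 4, N = 2039):
  trichome-bearing: 2039 × 3/4 = 1529.25
  glabrous: 2039 × 1/4 = 509.75
χ² = Σ (O − E)² / E
  trichome-bearing: (1626 − 1529.25)² / 1529.25 = 6.1210
  glabrous: (413 − 509.75)² / 509.75 = 18.3630
χ² = 6.1210 + 18.3630 = 24.484

24.484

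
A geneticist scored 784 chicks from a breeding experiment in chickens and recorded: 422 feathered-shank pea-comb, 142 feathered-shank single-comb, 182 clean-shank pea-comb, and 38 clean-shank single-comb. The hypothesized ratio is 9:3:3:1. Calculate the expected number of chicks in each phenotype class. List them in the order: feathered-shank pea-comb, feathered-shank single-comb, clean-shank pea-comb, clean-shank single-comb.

Under the 9:3:3:1 hypothesis (Σ ratio = 16, N = 784):
  feathered-shank pea-comb: 784 × 9/16 = 441
  feathered-shank single-comb: 784 × 3/16 = 147
  clean-shank pea-comb: 784 × 3/16 = 147
  clean-shank single-comb: 784 × 1/16 = 49

441, 147, 147, 49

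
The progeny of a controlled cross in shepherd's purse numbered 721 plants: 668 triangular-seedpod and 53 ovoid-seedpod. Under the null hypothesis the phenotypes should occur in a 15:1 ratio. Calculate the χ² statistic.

1.491

Total ratio parts = 16. Expected numbers out of 721:
  triangular-seedpod: 721 × 15/16 = 675.9375
  ovoid-seedpod: 721 × 1/16 = 45.0625
χ² = Σ (O − E)² / E
  triangular-seedpod: (668 − 675.9375)² / 675.9375 = 0.0932
  ovoid-seedpod: (53 − 45.0625)² / 45.0625 = 1.3981
χ² = 0.0932 + 1.3981 = 1.4913 ≈ 1.491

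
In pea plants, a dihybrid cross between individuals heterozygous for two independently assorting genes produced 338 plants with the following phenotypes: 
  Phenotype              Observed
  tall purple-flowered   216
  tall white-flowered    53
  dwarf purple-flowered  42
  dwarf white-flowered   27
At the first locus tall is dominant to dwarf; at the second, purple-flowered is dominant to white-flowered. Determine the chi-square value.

A dihybrid F₂ with independent assortment and complete dominance at both loci gives a 9:3:3:1 phenotypic ratio.
Expected counts for N = 338 under a 9:3:3:1 ratio (total parts = 16):
  tall purple-flowered: 338 × 9/16 = 190.125
  tall white-flowered: 338 × 3/16 = 63.375
  dwarf purple-flowered: 338 × 3/16 = 63.375
  dwarf white-flowered: 338 × 1/16 = 21.125
χ² = Σ (O − E)² / E
  tall purple-flowered: (216 − 190.125)² / 190.125 = 3.5214
  tall white-flowered: (53 − 63.375)² / 63.375 = 1.6985
  dwarf purple-flowered: (42 − 63.375)² / 63.375 = 7.2093
  dwarf white-flowered: (27 − 21.125)² / 21.125 = 1.6339
χ² = 3.5214 + 1.6985 + 7.2093 + 1.6339 = 14.0631 ≈ 14.063

14.063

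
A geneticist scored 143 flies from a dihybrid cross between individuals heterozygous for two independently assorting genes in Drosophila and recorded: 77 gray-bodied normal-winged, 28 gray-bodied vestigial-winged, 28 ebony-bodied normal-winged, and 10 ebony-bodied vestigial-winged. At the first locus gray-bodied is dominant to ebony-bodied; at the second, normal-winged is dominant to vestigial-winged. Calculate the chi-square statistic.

0.378

A dihybrid F₂ with independent assortment and complete dominance at both loci gives a 9:3:3:1 phenotypic ratio.
Under the 9:3:3:1 hypothesis (Σ ratio = 16, N = 143):
  gray-bodied normal-winged: 143 × 9/16 = 80.4375
  gray-bodied vestigial-winged: 143 × 3/16 = 26.8125
  ebony-bodied normal-winged: 143 × 3/16 = 26.8125
  ebony-bodied vestigial-winged: 143 × 1/16 = 8.9375
χ² = Σ (O − E)² / E
  gray-bodied normal-winged: (77 − 80.4375)² / 80.4375 = 0.1469
  gray-bodied vestigial-winged: (28 − 26.8125)² / 26.8125 = 0.0526
  ebony-bodied normal-winged: (28 − 26.8125)² / 26.8125 = 0.0526
  ebony-bodied vestigial-winged: (10 − 8.9375)² / 8.9375 = 0.1263
χ² = 0.1469 + 0.0526 + 0.0526 + 0.1263 = 0.3784 ≈ 0.378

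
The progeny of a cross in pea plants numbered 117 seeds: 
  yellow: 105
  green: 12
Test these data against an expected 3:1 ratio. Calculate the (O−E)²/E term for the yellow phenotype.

Expected counts for N = 117 under a 3:1 ratio (total parts = 4):
  yellow: 117 × 3/4 = 87.75
  green: 117 × 1/4 = 29.25
Contribution of yellow: (105 − 87.75)² / 87.75 = 3.3910

3.391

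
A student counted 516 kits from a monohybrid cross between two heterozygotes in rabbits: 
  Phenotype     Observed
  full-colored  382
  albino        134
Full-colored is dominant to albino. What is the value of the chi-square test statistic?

0.258

For a monohybrid cross between heterozygotes with complete dominance, the expected phenotypic ratio is 3:1.
Under the 3:1 hypothesis (Σ ratio = 4, N = 516):
  full-colored: 516 × 3/4 = 387
  albino: 516 × 1/4 = 129
χ² = Σ (O − E)² / E
  full-colored: (382 − 387)² / 387 = 0.0646
  albino: (134 − 129)² / 129 = 0.1938
χ² = 0.0646 + 0.1938 = 0.2584 ≈ 0.258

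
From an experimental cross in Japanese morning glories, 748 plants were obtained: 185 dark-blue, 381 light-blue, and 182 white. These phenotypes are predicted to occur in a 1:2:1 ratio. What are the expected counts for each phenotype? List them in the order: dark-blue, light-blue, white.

The 1:2:1 ratio has 4 parts, so with N = 748 the expected counts are:
  dark-blue: 748 × 1/4 = 187
  light-blue: 748 × 2/4 = 374
  white: 748 × 1/4 = 187

187, 374, 187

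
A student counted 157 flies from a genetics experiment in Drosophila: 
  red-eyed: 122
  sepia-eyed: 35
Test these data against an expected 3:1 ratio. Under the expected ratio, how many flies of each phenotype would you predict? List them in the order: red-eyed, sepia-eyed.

Total ratio parts = 4. Expected numbers out of 157:
  red-eyed: 157 × 3/4 = 117.75
  sepia-eyed: 157 × 1/4 = 39.25

117.75, 39.25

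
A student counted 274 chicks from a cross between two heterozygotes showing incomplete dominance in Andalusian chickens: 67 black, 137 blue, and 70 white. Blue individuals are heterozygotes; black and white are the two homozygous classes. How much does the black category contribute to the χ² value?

0.033

With incomplete dominance, a heterozygote × heterozygote cross gives a 1:2:1 phenotypic ratio.
The 1:2:1 ratio has 4 parts, so with N = 274 the expected counts are:
  black: 274 × 1/4 = 68.5
  blue: 274 × 2/4 = 137
  white: 274 × 1/4 = 68.5
Contribution of black: (67 − 68.5)² / 68.5 = 0.0328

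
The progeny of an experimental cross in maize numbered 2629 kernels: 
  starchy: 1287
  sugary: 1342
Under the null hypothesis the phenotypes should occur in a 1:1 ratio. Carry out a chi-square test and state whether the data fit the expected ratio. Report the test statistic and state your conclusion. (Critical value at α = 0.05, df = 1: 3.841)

The 1:1 ratio has 2 parts, so with N = 2629 the expected counts are:
  starchy: 2629 × 1/2 = 1314.5
  sugary: 2629 × 1/2 = 1314.5
χ² = Σ (O − E)² / E
  starchy: (1287 − 1314.5)² / 1314.5 = 0.5753
  sugary: (1342 − 1314.5)² / 1314.5 = 0.5753
χ² = 0.5753 + 0.5753 = 1.1506 ≈ 1.151
Degrees of freedom = 2 − 1 = 1; critical value at α = 0.05 is 3.841.
Since 1.151 < 3.841, we fail to reject the null hypothesis — the data are consistent with the 1:1 ratio.

1.151; consistent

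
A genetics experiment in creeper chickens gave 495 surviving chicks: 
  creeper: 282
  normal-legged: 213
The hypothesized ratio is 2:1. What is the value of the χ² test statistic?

20.945

Under the 2:1 hypothesis (Σ ratio = 3, N = 495):
  creeper: 495 × 2/3 = 330
  normal-legged: 495 × 1/3 = 165
χ² = Σ (O − E)² / E
  creeper: (282 − 330)² / 330 = 6.9818
  normal-legged: (213 − 165)² / 165 = 13.9636
χ² = 6.9818 + 13.9636 = 20.9454 ≈ 20.945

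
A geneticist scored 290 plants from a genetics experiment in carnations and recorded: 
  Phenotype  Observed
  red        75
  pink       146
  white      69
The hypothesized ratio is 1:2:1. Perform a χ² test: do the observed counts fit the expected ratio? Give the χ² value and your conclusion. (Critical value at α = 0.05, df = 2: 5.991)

The 1:2:1 ratio has 4 parts, so with N = 290 the expected counts are:
  red: 290 × 1/4 = 72.5
  pink: 290 × 2/4 = 145
  white: 290 × 1/4 = 72.5
χ² = Σ (O − E)² / E
  red: (75 − 72.5)² / 72.5 = 0.0862
  pink: (146 − 145)² / 145 = 0.0069
  white: (69 − 72.5)² / 72.5 = 0.1690
χ² = 0.0862 + 0.0069 + 0.1690 = 0.2621 ≈ 0.262
Degrees of freedom = 3 − 1 = 2; critical value at α = 0.05 is 5.991.
Since 0.262 < 5.991, we fail to reject the null hypothesis — the data are consistent with the 1:2:1 ratio.

0.262; consistent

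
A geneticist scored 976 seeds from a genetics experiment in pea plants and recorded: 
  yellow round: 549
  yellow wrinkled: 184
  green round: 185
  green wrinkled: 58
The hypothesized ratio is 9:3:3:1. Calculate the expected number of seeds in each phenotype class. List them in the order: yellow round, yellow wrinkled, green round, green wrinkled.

Under the 9:3:3:1 hypothesis (Σ ratio = 16, N = 976):
  yellow round: 976 × 9/16 = 549
  yellow wrinkled: 976 × 3/16 = 183
  green round: 976 × 3/16 = 183
  green wrinkled: 976 × 1/16 = 61

549, 183, 183, 61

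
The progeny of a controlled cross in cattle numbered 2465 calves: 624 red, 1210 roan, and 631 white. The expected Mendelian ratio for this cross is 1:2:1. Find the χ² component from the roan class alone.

The 1:2:1 ratio has 4 parts, so with N = 2465 the expected counts are:
  red: 2465 × 1/4 = 616.25
  roan: 2465 × 2/4 = 1232.5
  white: 2465 × 1/4 = 616.25
Contribution of roan: (1210 − 1232.5)² / 1232.5 = 0.4108

0.411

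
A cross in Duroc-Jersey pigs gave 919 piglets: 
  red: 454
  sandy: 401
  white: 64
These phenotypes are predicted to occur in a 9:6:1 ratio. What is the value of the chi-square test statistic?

Under the 9:6:1 hypothesis (Σ ratio = 16, N = 919):
  red: 919 × 9/16 = 516.9375
  sandy: 919 × 6/16 = 344.625
  white: 919 × 1/16 = 57.4375
χ² = Σ (O − E)² / E
  red: (454 − 516.9375)² / 516.9375 = 7.6627
  sandy: (401 − 344.625)² / 344.625 = 9.2220
  white: (64 − 57.4375)² / 57.4375 = 0.7498
χ² = 7.6627 + 9.2220 + 0.7498 = 17.6345 ≈ 17.635

17.635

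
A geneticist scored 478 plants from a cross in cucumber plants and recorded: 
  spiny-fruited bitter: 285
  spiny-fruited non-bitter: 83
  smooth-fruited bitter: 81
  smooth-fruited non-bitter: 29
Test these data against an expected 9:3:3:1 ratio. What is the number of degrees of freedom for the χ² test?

3

A goodness-of-fit test with 4 phenotype classes has df = 4 − 1 = 3.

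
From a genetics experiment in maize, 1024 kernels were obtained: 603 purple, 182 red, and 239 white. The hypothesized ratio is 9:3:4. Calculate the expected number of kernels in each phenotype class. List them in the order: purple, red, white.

Under the 9:3:4 hypothesis (Σ ratio = 16, N = 1024):
  purple: 1024 × 9/16 = 576
  red: 1024 × 3/16 = 192
  white: 1024 × 4/16 = 256

576, 192, 256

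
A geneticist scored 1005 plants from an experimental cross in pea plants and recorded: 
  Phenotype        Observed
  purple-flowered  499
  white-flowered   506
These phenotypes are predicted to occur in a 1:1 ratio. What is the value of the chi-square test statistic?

0.049

The 1:1 ratio has 2 parts, so with N = 1005 the expected counts are:
  purple-flowered: 1005 × 1/2 = 502.5
  white-flowered: 1005 × 1/2 = 502.5
χ² = Σ (O − E)² / E
  purple-flowered: (499 − 502.5)² / 502.5 = 0.0244
  white-flowered: (506 − 502.5)² / 502.5 = 0.0244
χ² = 0.0244 + 0.0244 = 0.0488 ≈ 0.049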